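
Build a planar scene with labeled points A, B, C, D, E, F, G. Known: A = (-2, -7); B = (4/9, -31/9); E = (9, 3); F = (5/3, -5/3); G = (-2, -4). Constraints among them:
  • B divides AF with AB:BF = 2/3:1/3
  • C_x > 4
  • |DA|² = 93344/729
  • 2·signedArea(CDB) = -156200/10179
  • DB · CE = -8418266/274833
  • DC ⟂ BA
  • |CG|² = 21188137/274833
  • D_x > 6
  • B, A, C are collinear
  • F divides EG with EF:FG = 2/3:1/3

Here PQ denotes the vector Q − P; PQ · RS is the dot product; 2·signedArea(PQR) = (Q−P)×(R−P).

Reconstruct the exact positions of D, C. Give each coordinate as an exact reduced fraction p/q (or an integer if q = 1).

1. C_x = 43574/10179  [line 32/9·x + -22/9·y + -10 = 0 ∩ |CG|² = 21188137/274833]
2. C_y = 21739/10179  [line 32/9·x + -22/9·y + -10 = 0 ∩ |CG|² = 21188137/274833]
   → C = (43574/10179, 21739/10179)
3. D_x = 166/27  [DB · CE = -8418266/274833 ∩ DC ⟂ BA]
4. D_y = 23/27  [DB · CE = -8418266/274833 ∩ DC ⟂ BA]
   → D = (166/27, 23/27)

C = (43574/10179, 21739/10179)
D = (166/27, 23/27)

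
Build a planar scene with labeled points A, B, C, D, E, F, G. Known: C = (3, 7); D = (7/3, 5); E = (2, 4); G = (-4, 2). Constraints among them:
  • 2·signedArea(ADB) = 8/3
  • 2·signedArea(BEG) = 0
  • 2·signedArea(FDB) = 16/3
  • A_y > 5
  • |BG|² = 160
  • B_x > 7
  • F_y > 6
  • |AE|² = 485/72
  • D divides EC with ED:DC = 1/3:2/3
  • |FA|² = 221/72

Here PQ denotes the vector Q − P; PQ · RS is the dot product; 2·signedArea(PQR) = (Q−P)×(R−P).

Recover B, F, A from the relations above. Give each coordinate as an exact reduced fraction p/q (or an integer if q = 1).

1. B_x = 8  [line 2·x + -6·y + 20 = 0 ∩ |BG|² = 160]
2. B_y = 6  [line 2·x + -6·y + 20 = 0 ∩ |BG|² = 160]
   → B = (8, 6)
3. A_x = 47/12  [line -1·x + 17/3·y + -86/3 = 0 ∩ |AE|² = 485/72]
4. A_y = 23/4  [line -1·x + 17/3·y + -86/3 = 0 ∩ |AE|² = 485/72]
   → A = (47/12, 23/4)
5. F_x = 11/2  [line -1·x + 17/3·y + -94/3 = 0 ∩ |FA|² = 221/72]
6. F_y = 13/2  [line -1·x + 17/3·y + -94/3 = 0 ∩ |FA|² = 221/72]
   → F = (11/2, 13/2)

A = (47/12, 23/4)
B = (8, 6)
F = (11/2, 13/2)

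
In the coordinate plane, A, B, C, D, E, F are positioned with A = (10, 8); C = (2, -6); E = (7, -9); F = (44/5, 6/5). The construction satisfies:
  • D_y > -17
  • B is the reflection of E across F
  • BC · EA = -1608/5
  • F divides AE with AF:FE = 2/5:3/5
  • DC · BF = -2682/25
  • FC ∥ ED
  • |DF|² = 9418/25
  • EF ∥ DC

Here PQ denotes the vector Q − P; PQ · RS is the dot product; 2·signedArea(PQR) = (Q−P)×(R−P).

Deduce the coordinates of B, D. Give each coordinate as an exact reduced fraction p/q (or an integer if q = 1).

1. B_x = 53/5  [B is the reflection of E across F]
2. B_y = 57/5  [B is the reflection of E across F]
   → B = (53/5, 57/5)
3. D_x = 1/5  [EF ∥ DC ∩ FC ∥ ED]
4. D_y = -81/5  [EF ∥ DC ∩ FC ∥ ED]
   → D = (1/5, -81/5)

B = (53/5, 57/5)
D = (1/5, -81/5)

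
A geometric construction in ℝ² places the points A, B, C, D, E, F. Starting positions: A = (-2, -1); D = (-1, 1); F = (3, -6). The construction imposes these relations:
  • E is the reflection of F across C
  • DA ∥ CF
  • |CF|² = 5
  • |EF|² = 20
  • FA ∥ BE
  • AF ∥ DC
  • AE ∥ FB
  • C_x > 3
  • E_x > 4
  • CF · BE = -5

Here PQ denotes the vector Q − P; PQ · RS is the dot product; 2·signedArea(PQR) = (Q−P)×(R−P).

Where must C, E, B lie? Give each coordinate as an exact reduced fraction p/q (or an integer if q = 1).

1. C_x = 4  [DA ∥ CF ∩ AF ∥ DC]
2. C_y = -4  [DA ∥ CF ∩ AF ∥ DC]
   → C = (4, -4)
3. E_x = 5  [E is the reflection of F across C]
4. E_y = -2  [E is the reflection of F across C]
   → E = (5, -2)
5. B_x = 10  [FA ∥ BE ∩ AE ∥ FB]
6. B_y = -7  [FA ∥ BE ∩ AE ∥ FB]
   → B = (10, -7)

B = (10, -7)
C = (4, -4)
E = (5, -2)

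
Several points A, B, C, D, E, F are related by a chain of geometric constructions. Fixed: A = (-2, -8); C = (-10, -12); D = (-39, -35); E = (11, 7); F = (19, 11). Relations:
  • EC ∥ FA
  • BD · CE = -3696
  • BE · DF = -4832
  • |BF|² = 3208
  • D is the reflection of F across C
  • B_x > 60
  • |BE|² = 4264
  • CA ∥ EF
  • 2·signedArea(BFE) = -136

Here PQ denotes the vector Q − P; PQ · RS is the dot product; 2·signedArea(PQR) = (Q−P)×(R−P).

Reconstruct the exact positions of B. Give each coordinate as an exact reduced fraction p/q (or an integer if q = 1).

B = (61, 49)

1. B_x = 61  [BE · DF = -4832 ∩ 2·signedArea(BFE) = -136]
2. B_y = 49  [BE · DF = -4832 ∩ 2·signedArea(BFE) = -136]
   → B = (61, 49)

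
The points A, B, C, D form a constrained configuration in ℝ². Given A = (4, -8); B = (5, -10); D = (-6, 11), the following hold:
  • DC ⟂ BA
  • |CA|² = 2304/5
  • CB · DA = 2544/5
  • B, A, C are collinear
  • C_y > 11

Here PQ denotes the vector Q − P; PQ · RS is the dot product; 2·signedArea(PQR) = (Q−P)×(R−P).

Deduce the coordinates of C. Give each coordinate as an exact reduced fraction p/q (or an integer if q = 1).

1. C_x = -28/5  [B, A, C are collinear ∩ DC ⟂ BA]
2. C_y = 56/5  [B, A, C are collinear ∩ DC ⟂ BA]
   → C = (-28/5, 56/5)

C = (-28/5, 56/5)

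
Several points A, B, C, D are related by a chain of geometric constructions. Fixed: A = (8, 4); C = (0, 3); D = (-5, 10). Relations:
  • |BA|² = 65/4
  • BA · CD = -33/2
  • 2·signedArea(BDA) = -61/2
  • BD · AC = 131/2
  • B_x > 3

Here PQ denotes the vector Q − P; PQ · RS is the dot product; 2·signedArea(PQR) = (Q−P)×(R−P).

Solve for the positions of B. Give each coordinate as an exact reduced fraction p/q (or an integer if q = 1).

B = (4, 7/2)

1. B_x = 4  [BD · AC = 131/2 ∩ 2·signedArea(BDA) = -61/2]
2. B_y = 7/2  [BD · AC = 131/2 ∩ 2·signedArea(BDA) = -61/2]
   → B = (4, 7/2)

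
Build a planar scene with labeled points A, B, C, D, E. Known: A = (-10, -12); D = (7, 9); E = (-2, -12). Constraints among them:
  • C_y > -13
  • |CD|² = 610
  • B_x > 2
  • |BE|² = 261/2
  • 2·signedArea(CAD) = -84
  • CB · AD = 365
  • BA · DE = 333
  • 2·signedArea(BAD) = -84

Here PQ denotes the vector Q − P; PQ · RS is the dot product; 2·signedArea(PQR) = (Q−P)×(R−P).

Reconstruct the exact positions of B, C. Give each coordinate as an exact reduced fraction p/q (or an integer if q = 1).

1. B_x = 5/2  [2·signedArea(BAD) = -84 ∩ BA · DE = 333]
2. B_y = -3/2  [2·signedArea(BAD) = -84 ∩ BA · DE = 333]
   → B = (5/2, -3/2)
3. C_x = -6  [CB · AD = 365 ∩ 2·signedArea(CAD) = -84]
4. C_y = -12  [CB · AD = 365 ∩ 2·signedArea(CAD) = -84]
   → C = (-6, -12)

B = (5/2, -3/2)
C = (-6, -12)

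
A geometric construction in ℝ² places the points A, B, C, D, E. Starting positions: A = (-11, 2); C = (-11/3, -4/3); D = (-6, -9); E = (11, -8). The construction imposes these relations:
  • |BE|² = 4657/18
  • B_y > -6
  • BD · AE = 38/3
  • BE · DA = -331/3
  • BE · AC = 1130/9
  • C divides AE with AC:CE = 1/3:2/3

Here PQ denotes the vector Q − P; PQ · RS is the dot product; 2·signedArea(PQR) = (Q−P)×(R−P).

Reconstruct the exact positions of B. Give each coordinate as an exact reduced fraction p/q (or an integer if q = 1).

1. B_x = -29/6  [BE · AC = 1130/9 ∩ BE · DA = -331/3]
2. B_y = -31/6  [BE · AC = 1130/9 ∩ BE · DA = -331/3]
   → B = (-29/6, -31/6)

B = (-29/6, -31/6)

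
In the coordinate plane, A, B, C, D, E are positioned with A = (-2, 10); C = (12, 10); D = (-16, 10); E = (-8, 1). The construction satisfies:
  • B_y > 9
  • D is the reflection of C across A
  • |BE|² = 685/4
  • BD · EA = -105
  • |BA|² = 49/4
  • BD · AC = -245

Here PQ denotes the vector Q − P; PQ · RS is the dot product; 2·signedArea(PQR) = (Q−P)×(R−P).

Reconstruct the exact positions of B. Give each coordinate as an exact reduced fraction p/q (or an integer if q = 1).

1. B_x = 3/2  [BD · EA = -105 ∩ BD · AC = -245]
2. B_y = 10  [BD · EA = -105 ∩ BD · AC = -245]
   → B = (3/2, 10)

B = (3/2, 10)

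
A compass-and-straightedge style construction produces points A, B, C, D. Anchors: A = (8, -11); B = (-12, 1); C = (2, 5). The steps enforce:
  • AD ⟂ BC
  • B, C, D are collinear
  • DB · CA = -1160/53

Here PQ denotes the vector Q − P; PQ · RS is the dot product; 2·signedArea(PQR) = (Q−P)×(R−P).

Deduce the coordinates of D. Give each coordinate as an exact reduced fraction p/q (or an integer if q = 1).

D = (176/53, 285/53)

1. D_x = 176/53  [B, C, D are collinear ∩ AD ⟂ BC]
2. D_y = 285/53  [B, C, D are collinear ∩ AD ⟂ BC]
   → D = (176/53, 285/53)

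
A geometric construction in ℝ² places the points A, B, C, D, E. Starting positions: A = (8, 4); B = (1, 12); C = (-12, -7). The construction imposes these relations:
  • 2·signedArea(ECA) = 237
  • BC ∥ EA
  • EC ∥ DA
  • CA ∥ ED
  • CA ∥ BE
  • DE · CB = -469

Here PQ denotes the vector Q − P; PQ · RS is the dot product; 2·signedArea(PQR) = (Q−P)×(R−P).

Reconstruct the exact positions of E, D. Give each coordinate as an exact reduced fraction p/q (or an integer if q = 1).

1. E_x = 21  [BC ∥ EA ∩ CA ∥ BE]
2. E_y = 23  [BC ∥ EA ∩ CA ∥ BE]
   → E = (21, 23)
3. D_x = 41  [EC ∥ DA ∩ CA ∥ ED]
4. D_y = 34  [EC ∥ DA ∩ CA ∥ ED]
   → D = (41, 34)

D = (41, 34)
E = (21, 23)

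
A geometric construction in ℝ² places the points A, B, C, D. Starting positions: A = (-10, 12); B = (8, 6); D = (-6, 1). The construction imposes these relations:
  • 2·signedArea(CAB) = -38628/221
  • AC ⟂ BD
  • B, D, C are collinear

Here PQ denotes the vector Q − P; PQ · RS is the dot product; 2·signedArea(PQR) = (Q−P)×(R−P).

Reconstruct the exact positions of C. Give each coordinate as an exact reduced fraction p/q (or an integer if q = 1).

C = (-1340/221, 216/221)

1. C_x = -1340/221  [B, D, C are collinear ∩ AC ⟂ BD]
2. C_y = 216/221  [B, D, C are collinear ∩ AC ⟂ BD]
   → C = (-1340/221, 216/221)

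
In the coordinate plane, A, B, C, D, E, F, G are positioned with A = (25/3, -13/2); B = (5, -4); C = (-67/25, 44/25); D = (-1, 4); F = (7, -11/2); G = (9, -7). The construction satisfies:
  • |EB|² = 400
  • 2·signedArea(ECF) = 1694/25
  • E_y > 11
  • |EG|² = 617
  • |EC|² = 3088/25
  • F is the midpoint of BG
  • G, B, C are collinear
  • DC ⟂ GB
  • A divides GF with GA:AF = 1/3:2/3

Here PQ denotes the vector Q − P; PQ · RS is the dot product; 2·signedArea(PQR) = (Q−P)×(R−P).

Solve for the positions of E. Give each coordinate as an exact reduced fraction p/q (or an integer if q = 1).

E = (-7, 12)

1. E_x = -7  [line 363/50·x + 242/25·y + -3267/50 = 0 ∩ |EG|² = 617]
2. E_y = 12  [line 363/50·x + 242/25·y + -3267/50 = 0 ∩ |EG|² = 617]
   → E = (-7, 12)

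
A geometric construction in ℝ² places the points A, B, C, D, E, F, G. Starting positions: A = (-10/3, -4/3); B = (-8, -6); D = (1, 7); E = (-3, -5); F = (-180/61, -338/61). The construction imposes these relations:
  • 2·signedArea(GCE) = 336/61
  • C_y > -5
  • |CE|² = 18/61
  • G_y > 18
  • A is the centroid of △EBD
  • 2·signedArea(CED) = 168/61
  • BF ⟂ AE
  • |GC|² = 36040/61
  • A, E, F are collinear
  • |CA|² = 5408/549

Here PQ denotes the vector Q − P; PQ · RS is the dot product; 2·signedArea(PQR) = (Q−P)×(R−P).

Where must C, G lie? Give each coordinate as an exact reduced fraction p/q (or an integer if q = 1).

C = (-186/61, -272/61)
G = (308/61, 1126/61)

1. C_x = -186/61  [line -12·x + 4·y + -1144/61 = 0 ∩ |CE|² = 18/61]
2. C_y = -272/61  [line -12·x + 4·y + -1144/61 = 0 ∩ |CE|² = 18/61]
   → C = (-186/61, -272/61)
3. G_x = 308/61  [line 33/61·x + 3/61·y + -222/61 = 0 ∩ |GC|² = 36040/61]
4. G_y = 1126/61  [line 33/61·x + 3/61·y + -222/61 = 0 ∩ |GC|² = 36040/61]
   → G = (308/61, 1126/61)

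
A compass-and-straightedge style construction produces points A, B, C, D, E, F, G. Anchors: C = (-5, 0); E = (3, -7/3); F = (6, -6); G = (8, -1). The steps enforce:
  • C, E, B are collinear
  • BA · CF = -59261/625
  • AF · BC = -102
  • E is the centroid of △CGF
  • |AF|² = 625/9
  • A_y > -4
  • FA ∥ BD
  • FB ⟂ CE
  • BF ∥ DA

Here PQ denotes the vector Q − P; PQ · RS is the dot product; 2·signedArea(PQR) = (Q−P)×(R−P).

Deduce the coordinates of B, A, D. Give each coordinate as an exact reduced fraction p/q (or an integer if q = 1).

A = (-2, -11/3)
B = (4219/625, -2142/625)
D = (-781/625, -2051/1875)

1. B_x = 4219/625  [C, E, B are collinear ∩ FB ⟂ CE]
2. B_y = -2142/625  [C, E, B are collinear ∩ FB ⟂ CE]
   → B = (4219/625, -2142/625)
3. A_x = -2  [AF · BC = -102 ∩ BA · CF = -59261/625]
4. A_y = -11/3  [AF · BC = -102 ∩ BA · CF = -59261/625]
   → A = (-2, -11/3)
5. D_x = -781/625  [BF ∥ DA ∩ FA ∥ BD]
6. D_y = -2051/1875  [BF ∥ DA ∩ FA ∥ BD]
   → D = (-781/625, -2051/1875)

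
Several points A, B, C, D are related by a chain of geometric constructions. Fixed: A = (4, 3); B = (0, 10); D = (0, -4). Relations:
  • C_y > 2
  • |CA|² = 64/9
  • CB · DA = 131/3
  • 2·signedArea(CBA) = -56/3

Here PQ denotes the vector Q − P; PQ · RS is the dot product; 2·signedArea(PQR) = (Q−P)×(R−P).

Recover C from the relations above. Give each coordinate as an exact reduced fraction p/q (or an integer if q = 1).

C = (4/3, 3)

1. C_x = 4/3  [2·signedArea(CBA) = -56/3 ∩ CB · DA = 131/3]
2. C_y = 3  [2·signedArea(CBA) = -56/3 ∩ CB · DA = 131/3]
   → C = (4/3, 3)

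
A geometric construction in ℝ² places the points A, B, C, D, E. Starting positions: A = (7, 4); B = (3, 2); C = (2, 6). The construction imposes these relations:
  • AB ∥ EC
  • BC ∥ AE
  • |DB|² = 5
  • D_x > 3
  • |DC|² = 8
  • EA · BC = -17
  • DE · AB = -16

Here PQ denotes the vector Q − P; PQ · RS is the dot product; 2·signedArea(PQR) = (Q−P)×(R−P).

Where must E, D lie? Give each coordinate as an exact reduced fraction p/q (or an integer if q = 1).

D = (4, 4)
E = (6, 8)

1. E_x = 6  [AB ∥ EC ∩ BC ∥ AE]
2. E_y = 8  [AB ∥ EC ∩ BC ∥ AE]
   → E = (6, 8)
3. D_x = 4  [line 4·x + 2·y + -24 = 0 ∩ |DC|² = 8]
4. D_y = 4  [line 4·x + 2·y + -24 = 0 ∩ |DC|² = 8]
   → D = (4, 4)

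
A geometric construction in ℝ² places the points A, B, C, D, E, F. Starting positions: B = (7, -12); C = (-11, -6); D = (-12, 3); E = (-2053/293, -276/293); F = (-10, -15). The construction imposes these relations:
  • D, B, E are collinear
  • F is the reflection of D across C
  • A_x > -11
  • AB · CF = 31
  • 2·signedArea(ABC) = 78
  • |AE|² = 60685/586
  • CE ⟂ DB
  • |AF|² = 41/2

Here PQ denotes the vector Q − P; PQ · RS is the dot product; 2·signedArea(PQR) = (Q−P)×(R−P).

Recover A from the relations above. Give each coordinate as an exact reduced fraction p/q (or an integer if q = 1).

1. A_x = -21/2  [AB · CF = 31 ∩ 2·signedArea(ABC) = 78]
2. A_y = -21/2  [AB · CF = 31 ∩ 2·signedArea(ABC) = 78]
   → A = (-21/2, -21/2)

A = (-21/2, -21/2)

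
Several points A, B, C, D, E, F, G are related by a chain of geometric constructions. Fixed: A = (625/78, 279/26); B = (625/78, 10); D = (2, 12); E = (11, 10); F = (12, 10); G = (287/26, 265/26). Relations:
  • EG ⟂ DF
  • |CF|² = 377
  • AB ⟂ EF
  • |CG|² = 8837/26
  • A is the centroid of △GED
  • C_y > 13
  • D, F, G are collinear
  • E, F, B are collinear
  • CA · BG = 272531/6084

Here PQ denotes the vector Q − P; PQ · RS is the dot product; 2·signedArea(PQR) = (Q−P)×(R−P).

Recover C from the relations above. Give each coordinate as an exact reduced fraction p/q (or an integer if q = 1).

1. C_x = -7  [line -118/39·x + -5/26·y + -721/39 = 0 ∩ |CG|² = 8837/26]
2. C_y = 14  [line -118/39·x + -5/26·y + -721/39 = 0 ∩ |CG|² = 8837/26]
   → C = (-7, 14)

C = (-7, 14)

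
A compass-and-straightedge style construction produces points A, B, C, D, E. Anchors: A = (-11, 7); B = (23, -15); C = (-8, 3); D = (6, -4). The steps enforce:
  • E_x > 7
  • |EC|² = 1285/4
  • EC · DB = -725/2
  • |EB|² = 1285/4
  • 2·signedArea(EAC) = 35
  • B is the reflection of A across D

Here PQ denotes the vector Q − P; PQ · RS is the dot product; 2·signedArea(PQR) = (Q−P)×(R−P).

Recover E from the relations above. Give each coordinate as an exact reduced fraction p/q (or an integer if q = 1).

E = (15/2, -6)

1. E_x = 15/2  [2·signedArea(EAC) = 35 ∩ EC · DB = -725/2]
2. E_y = -6  [2·signedArea(EAC) = 35 ∩ EC · DB = -725/2]
   → E = (15/2, -6)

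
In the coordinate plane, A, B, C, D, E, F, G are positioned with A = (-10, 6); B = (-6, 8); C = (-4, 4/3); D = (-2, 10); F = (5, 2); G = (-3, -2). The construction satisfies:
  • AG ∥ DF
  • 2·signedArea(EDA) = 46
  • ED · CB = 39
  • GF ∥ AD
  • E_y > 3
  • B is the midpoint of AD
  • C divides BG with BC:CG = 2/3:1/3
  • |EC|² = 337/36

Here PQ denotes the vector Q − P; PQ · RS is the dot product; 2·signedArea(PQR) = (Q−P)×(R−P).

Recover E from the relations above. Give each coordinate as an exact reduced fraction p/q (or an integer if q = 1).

E = (-5/2, 4)

1. E_x = -5/2  [2·signedArea(EDA) = 46 ∩ ED · CB = 39]
2. E_y = 4  [2·signedArea(EDA) = 46 ∩ ED · CB = 39]
   → E = (-5/2, 4)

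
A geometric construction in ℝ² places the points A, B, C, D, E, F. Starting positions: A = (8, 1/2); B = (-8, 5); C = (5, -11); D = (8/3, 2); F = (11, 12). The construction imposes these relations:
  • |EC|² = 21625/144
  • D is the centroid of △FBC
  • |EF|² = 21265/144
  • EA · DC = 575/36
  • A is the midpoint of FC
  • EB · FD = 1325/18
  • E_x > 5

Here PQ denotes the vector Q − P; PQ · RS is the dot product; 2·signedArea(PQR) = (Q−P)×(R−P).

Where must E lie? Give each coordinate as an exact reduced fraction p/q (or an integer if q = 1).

E = (16/3, 5/4)

1. E_x = 16/3  [EA · DC = 575/36 ∩ EB · FD = 1325/18]
2. E_y = 5/4  [EA · DC = 575/36 ∩ EB · FD = 1325/18]
   → E = (16/3, 5/4)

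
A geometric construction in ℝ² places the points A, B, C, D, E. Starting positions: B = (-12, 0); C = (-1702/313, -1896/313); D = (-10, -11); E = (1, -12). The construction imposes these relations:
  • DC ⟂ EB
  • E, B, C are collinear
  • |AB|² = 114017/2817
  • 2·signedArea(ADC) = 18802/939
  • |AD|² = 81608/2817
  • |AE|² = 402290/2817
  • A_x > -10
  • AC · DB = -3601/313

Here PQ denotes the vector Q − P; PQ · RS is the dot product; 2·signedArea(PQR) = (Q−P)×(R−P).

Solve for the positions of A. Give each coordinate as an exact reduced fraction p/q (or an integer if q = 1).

A = (-8588/939, -5339/939)

1. A_x = -8588/939  [2·signedArea(ADC) = 18802/939 ∩ AC · DB = -3601/313]
2. A_y = -5339/939  [2·signedArea(ADC) = 18802/939 ∩ AC · DB = -3601/313]
   → A = (-8588/939, -5339/939)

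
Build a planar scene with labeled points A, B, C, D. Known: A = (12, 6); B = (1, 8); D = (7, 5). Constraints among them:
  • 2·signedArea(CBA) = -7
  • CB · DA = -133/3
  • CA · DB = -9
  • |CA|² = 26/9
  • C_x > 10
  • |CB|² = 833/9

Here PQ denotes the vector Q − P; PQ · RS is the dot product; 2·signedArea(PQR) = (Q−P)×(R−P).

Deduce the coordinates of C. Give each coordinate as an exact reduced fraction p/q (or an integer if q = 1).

C = (31/3, 17/3)

1. C_x = 31/3  [CB · DA = -133/3 ∩ 2·signedArea(CBA) = -7]
2. C_y = 17/3  [CB · DA = -133/3 ∩ 2·signedArea(CBA) = -7]
   → C = (31/3, 17/3)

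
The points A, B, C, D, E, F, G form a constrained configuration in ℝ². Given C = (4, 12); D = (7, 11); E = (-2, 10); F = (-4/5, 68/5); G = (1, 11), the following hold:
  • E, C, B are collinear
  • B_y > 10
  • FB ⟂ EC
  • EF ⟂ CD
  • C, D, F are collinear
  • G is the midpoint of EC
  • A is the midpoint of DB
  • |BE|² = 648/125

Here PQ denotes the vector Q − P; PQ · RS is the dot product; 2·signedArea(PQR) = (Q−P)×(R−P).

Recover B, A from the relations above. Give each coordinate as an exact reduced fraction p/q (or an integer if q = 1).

A = (179/50, 543/50)
B = (4/25, 268/25)

1. B_x = 4/25  [E, C, B are collinear ∩ FB ⟂ EC]
2. B_y = 268/25  [E, C, B are collinear ∩ FB ⟂ EC]
   → B = (4/25, 268/25)
3. A_x = 179/50  [A is the midpoint of DB]
4. A_y = 543/50  [A is the midpoint of DB]
   → A = (179/50, 543/50)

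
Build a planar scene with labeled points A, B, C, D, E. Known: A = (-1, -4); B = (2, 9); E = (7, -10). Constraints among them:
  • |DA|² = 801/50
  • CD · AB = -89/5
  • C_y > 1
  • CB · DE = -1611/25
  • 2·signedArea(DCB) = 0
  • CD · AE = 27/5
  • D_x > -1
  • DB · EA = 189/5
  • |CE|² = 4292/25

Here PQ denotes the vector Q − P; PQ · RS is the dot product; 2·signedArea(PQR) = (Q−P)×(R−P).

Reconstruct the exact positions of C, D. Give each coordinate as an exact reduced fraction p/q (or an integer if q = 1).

1. D_x = -1/10  [line 8·x + -6·y + 1/5 = 0 ∩ |DA|² = 801/50]
2. D_y = -1/10  [line 8·x + -6·y + 1/5 = 0 ∩ |DA|² = 801/50]
   → D = (-1/10, -1/10)
3. C_x = 1/5  [CD · AB = -89/5 ∩ 2·signedArea(DCB) = 0]
4. C_y = 6/5  [CD · AB = -89/5 ∩ 2·signedArea(DCB) = 0]
   → C = (1/5, 6/5)

C = (1/5, 6/5)
D = (-1/10, -1/10)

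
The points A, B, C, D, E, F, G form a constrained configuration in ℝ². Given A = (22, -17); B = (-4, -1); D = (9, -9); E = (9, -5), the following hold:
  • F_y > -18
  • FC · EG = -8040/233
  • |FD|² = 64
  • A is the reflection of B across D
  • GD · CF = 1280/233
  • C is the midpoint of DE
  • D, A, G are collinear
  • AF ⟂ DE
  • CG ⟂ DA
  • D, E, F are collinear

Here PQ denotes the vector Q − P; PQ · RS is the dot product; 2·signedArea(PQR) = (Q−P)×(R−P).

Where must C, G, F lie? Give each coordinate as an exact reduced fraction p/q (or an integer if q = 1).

C = (9, -7)
F = (9, -17)
G = (1889/233, -1969/233)

1. C_x = 9  [C is the midpoint of DE]
2. C_y = -7  [C is the midpoint of DE]
   → C = (9, -7)
3. G_x = 1889/233  [D, A, G are collinear ∩ CG ⟂ DA]
4. G_y = -1969/233  [D, A, G are collinear ∩ CG ⟂ DA]
   → G = (1889/233, -1969/233)
5. F_x = 9  [D, E, F are collinear ∩ AF ⟂ DE]
6. F_y = -17  [D, E, F are collinear ∩ AF ⟂ DE]
   → F = (9, -17)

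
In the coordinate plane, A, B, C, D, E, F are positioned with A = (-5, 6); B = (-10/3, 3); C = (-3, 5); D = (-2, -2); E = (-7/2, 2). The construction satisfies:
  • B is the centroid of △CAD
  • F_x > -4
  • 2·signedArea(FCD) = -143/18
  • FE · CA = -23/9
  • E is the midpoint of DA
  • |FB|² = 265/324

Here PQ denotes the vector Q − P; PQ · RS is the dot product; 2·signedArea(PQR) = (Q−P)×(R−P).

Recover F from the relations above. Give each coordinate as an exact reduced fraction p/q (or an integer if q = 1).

F = (-71/18, 11/3)

1. F_x = -71/18  [FE · CA = -23/9 ∩ 2·signedArea(FCD) = -143/18]
2. F_y = 11/3  [FE · CA = -23/9 ∩ 2·signedArea(FCD) = -143/18]
   → F = (-71/18, 11/3)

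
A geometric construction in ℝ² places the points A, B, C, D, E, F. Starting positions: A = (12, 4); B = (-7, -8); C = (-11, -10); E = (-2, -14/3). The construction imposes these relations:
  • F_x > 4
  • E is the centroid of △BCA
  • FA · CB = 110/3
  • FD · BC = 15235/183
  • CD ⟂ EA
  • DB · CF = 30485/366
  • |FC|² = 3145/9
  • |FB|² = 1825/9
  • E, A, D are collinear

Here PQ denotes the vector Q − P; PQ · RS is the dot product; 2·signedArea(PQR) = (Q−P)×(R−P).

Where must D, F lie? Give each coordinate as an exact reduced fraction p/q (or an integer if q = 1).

D = (-1329/122, -1241/122)
F = (5, -1/3)

1. D_x = -1329/122  [E, A, D are collinear ∩ CD ⟂ EA]
2. D_y = -1241/122  [E, A, D are collinear ∩ CD ⟂ EA]
   → D = (-1329/122, -1241/122)
3. F_x = 5  [FA · CB = 110/3 ∩ DB · CF = 30485/366]
4. F_y = -1/3  [FA · CB = 110/3 ∩ DB · CF = 30485/366]
   → F = (5, -1/3)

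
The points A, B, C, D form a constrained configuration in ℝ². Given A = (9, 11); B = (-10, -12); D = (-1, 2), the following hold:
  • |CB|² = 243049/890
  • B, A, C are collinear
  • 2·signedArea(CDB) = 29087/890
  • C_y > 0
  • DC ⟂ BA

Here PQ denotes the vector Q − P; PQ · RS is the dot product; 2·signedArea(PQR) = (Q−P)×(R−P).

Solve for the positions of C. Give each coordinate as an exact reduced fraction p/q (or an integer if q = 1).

1. C_x = 467/890  [B, A, C are collinear ∩ DC ⟂ BA]
2. C_y = 659/890  [B, A, C are collinear ∩ DC ⟂ BA]
   → C = (467/890, 659/890)

C = (467/890, 659/890)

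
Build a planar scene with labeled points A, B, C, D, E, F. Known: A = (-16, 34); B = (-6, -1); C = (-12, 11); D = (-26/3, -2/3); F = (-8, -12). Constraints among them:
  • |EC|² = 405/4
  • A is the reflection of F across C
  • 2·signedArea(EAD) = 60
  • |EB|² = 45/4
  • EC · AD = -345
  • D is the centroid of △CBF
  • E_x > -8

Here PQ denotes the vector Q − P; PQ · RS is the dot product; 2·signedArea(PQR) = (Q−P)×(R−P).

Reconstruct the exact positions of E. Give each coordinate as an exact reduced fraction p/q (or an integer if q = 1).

E = (-15/2, 2)

1. E_x = -15/2  [EC · AD = -345 ∩ 2·signedArea(EAD) = 60]
2. E_y = 2  [EC · AD = -345 ∩ 2·signedArea(EAD) = 60]
   → E = (-15/2, 2)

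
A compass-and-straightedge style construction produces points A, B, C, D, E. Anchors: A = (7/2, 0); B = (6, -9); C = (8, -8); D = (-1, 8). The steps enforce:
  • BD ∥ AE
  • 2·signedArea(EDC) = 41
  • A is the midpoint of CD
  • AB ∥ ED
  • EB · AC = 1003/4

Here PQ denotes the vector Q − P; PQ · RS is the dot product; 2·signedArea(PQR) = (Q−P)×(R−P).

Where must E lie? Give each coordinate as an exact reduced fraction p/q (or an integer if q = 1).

E = (-7/2, 17)

1. E_x = -7/2  [AB ∥ ED ∩ BD ∥ AE]
2. E_y = 17  [AB ∥ ED ∩ BD ∥ AE]
   → E = (-7/2, 17)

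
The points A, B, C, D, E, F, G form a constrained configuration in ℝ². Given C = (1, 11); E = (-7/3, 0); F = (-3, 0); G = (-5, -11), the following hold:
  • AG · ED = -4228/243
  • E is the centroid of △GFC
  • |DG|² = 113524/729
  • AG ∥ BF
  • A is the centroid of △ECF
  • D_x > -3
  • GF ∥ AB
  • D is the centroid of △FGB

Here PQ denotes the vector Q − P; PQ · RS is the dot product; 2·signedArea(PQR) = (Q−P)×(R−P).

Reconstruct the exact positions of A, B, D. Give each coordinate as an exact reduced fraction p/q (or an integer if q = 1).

A = (-13/9, 11/3)
B = (5/9, 44/3)
D = (-67/27, 11/9)

1. A_x = -13/9  [A is the centroid of △ECF]
2. A_y = 11/3  [A is the centroid of △ECF]
   → A = (-13/9, 11/3)
3. B_x = 5/9  [AG ∥ BF ∩ GF ∥ AB]
4. B_y = 44/3  [AG ∥ BF ∩ GF ∥ AB]
   → B = (5/9, 44/3)
5. D_x = -67/27  [D is the centroid of △FGB]
6. D_y = 11/9  [D is the centroid of △FGB]
   → D = (-67/27, 11/9)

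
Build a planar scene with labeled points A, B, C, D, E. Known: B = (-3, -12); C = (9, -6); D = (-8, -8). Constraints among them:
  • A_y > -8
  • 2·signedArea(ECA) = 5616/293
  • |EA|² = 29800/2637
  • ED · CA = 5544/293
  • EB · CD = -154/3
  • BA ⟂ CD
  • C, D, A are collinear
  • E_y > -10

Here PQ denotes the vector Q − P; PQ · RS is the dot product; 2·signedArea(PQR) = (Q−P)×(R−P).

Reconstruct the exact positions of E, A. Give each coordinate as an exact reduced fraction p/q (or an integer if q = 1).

A = (-1035/293, -2190/293)
E = (-19/3, -28/3)

1. A_x = -1035/293  [C, D, A are collinear ∩ BA ⟂ CD]
2. A_y = -2190/293  [C, D, A are collinear ∩ BA ⟂ CD]
   → A = (-1035/293, -2190/293)
3. E_x = -19/3  [EB · CD = -154/3 ∩ 2·signedArea(ECA) = 5616/293]
4. E_y = -28/3  [EB · CD = -154/3 ∩ 2·signedArea(ECA) = 5616/293]
   → E = (-19/3, -28/3)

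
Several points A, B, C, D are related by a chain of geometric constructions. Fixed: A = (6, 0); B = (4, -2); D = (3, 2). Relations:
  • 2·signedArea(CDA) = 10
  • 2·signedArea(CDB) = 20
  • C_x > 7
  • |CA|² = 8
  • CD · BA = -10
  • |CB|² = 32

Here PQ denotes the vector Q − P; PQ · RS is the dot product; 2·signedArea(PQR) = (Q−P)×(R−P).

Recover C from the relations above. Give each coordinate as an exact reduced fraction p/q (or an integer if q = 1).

1. C_x = 8  [2·signedArea(CDA) = 10 ∩ CD · BA = -10]
2. C_y = 2  [2·signedArea(CDA) = 10 ∩ CD · BA = -10]
   → C = (8, 2)

C = (8, 2)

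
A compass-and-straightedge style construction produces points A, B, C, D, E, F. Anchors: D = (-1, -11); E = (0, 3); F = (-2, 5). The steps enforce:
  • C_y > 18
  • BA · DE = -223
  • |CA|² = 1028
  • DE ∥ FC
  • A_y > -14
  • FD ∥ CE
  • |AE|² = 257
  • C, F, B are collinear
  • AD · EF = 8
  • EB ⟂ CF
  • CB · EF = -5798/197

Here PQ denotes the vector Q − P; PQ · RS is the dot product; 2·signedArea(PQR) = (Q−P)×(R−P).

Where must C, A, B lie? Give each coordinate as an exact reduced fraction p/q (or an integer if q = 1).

1. C_x = -1  [FD ∥ CE ∩ DE ∥ FC]
2. C_y = 19  [FD ∥ CE ∩ DE ∥ FC]
   → C = (-1, 19)
3. B_x = -420/197  [C, F, B are collinear ∩ EB ⟂ CF]
4. B_y = 621/197  [C, F, B are collinear ∩ EB ⟂ CF]
   → B = (-420/197, 621/197)
5. A_x = 1  [AD · EF = 8 ∩ BA · DE = -223]
6. A_y = -13  [AD · EF = 8 ∩ BA · DE = -223]
   → A = (1, -13)

A = (1, -13)
B = (-420/197, 621/197)
C = (-1, 19)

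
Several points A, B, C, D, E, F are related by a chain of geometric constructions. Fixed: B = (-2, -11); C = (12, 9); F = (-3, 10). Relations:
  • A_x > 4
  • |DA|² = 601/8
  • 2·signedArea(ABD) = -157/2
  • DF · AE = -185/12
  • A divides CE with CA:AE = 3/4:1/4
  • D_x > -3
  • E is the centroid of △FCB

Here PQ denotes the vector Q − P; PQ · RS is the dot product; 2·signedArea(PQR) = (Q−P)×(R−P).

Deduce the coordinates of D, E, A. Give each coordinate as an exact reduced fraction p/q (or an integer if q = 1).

1. E_x = 7/3  [E is the centroid of △FCB]
2. E_y = 8/3  [E is the centroid of △FCB]
   → E = (7/3, 8/3)
3. A_x = 19/4  [A divides CE with CA:AE = 3/4:1/4]
4. A_y = 17/4  [A divides CE with CA:AE = 3/4:1/4]
   → A = (19/4, 17/4)
5. D_x = -5/2  [DF · AE = -185/12 ∩ 2·signedArea(ABD) = -157/2]
6. D_y = -1/2  [DF · AE = -185/12 ∩ 2·signedArea(ABD) = -157/2]
   → D = (-5/2, -1/2)

A = (19/4, 17/4)
D = (-5/2, -1/2)
E = (7/3, 8/3)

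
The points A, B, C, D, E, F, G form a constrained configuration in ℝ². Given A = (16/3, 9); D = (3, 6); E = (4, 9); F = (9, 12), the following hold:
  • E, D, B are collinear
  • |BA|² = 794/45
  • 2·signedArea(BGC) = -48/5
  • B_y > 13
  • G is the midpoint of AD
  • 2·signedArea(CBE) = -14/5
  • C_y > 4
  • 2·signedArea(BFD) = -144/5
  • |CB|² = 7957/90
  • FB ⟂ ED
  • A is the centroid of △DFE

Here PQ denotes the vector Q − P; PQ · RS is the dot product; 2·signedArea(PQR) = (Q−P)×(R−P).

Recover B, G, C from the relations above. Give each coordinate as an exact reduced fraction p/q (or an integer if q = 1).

1. B_x = 27/5  [E, D, B are collinear ∩ FB ⟂ ED]
2. B_y = 66/5  [E, D, B are collinear ∩ FB ⟂ ED]
   → B = (27/5, 66/5)
3. G_x = 25/6  [G is the midpoint of AD]
4. G_y = 15/2  [G is the midpoint of AD]
   → G = (25/6, 15/2)
5. C_x = 11/6  [2·signedArea(CBE) = -14/5 ∩ 2·signedArea(BGC) = -48/5]
6. C_y = 9/2  [2·signedArea(CBE) = -14/5 ∩ 2·signedArea(BGC) = -48/5]
   → C = (11/6, 9/2)

B = (27/5, 66/5)
C = (11/6, 9/2)
G = (25/6, 15/2)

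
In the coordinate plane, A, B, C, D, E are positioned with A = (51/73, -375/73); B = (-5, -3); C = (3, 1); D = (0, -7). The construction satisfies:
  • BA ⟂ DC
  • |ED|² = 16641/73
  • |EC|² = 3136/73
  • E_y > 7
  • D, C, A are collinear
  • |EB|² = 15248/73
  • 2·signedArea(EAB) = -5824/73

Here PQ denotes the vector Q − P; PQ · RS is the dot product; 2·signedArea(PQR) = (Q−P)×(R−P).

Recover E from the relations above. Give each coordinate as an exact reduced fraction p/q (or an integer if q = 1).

E = (387/73, 521/73)

1. E_x = 387/73  [line -156/73·x + -416/73·y + 52 = 0 ∩ |EC|² = 3136/73]
2. E_y = 521/73  [line -156/73·x + -416/73·y + 52 = 0 ∩ |EC|² = 3136/73]
   → E = (387/73, 521/73)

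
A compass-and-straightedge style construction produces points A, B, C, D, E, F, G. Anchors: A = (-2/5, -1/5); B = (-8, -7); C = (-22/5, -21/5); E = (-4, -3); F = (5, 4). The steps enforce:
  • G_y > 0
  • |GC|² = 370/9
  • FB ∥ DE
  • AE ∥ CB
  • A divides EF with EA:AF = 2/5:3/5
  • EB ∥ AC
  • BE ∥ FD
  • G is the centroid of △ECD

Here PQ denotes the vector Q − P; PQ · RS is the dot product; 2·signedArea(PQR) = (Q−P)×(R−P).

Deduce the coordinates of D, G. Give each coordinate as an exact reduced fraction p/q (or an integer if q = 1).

D = (9, 8)
G = (1/5, 4/15)

1. D_x = 9  [FB ∥ DE ∩ BE ∥ FD]
2. D_y = 8  [FB ∥ DE ∩ BE ∥ FD]
   → D = (9, 8)
3. G_x = 1/5  [G is the centroid of △ECD]
4. G_y = 4/15  [G is the centroid of △ECD]
   → G = (1/5, 4/15)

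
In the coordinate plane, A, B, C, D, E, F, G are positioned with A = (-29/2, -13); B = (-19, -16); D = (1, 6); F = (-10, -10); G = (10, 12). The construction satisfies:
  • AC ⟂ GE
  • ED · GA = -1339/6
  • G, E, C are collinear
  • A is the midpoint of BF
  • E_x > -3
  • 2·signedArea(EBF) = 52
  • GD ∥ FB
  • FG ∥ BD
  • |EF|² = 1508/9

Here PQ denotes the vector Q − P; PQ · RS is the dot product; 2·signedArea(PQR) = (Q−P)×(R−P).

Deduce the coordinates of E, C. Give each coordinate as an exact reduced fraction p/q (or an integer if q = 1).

C = (-1603/100, -1129/100)
E = (-8/3, 2/3)

1. E_x = -8/3  [2·signedArea(EBF) = 52 ∩ ED · GA = -1339/6]
2. E_y = 2/3  [2·signedArea(EBF) = 52 ∩ ED · GA = -1339/6]
   → E = (-8/3, 2/3)
3. C_x = -1603/100  [G, E, C are collinear ∩ AC ⟂ GE]
4. C_y = -1129/100  [G, E, C are collinear ∩ AC ⟂ GE]
   → C = (-1603/100, -1129/100)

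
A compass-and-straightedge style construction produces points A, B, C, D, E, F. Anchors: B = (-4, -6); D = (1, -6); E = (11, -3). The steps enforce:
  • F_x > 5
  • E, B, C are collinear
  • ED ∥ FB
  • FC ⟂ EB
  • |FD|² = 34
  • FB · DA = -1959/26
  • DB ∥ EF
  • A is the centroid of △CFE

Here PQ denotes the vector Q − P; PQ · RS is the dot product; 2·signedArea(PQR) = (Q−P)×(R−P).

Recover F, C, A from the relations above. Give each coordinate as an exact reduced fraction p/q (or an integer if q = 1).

1. F_x = 6  [ED ∥ FB ∩ DB ∥ EF]
2. F_y = -3  [ED ∥ FB ∩ DB ∥ EF]
   → F = (6, -3)
3. C_x = 161/26  [E, B, C are collinear ∩ FC ⟂ EB]
4. C_y = -103/26  [E, B, C are collinear ∩ FC ⟂ EB]
   → C = (161/26, -103/26)
5. A_x = 201/26  [A is the centroid of △CFE]
6. A_y = -259/78  [A is the centroid of △CFE]
   → A = (201/26, -259/78)

A = (201/26, -259/78)
C = (161/26, -103/26)
F = (6, -3)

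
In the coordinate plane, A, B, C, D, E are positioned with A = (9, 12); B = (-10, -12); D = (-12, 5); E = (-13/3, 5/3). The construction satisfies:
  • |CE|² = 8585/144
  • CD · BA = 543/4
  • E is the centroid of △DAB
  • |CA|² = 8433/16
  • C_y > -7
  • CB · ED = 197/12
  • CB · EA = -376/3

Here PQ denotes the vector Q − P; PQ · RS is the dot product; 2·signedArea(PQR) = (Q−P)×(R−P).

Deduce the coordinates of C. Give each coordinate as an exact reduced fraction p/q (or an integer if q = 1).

C = (-21/4, -6)

1. C_x = -21/4  [CB · ED = 197/12 ∩ CD · BA = 543/4]
2. C_y = -6  [CB · ED = 197/12 ∩ CD · BA = 543/4]
   → C = (-21/4, -6)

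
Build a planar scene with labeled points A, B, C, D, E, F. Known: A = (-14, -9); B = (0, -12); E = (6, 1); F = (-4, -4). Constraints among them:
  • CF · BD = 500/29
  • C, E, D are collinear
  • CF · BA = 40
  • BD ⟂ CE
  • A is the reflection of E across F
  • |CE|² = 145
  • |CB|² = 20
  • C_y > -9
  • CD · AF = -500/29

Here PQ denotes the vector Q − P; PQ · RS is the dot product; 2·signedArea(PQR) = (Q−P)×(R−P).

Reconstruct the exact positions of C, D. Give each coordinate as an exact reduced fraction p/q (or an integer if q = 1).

C = (-2, -8)
D = (-90/29, -268/29)

1. C_x = -2  [line 14·x + -3·y + 4 = 0 ∩ |CB|² = 20]
2. C_y = -8  [line 14·x + -3·y + 4 = 0 ∩ |CB|² = 20]
   → C = (-2, -8)
3. D_x = -90/29  [CF · BD = 500/29 ∩ C, E, D are collinear]
4. D_y = -268/29  [CF · BD = 500/29 ∩ C, E, D are collinear]
   → D = (-90/29, -268/29)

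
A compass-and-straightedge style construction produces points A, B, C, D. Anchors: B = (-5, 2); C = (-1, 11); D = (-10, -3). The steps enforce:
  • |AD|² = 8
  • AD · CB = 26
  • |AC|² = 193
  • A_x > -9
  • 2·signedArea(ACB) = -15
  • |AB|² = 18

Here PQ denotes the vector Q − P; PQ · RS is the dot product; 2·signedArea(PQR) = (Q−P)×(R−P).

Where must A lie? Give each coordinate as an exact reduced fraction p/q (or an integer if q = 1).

1. A_x = -8  [2·signedArea(ACB) = -15 ∩ AD · CB = 26]
2. A_y = -1  [2·signedArea(ACB) = -15 ∩ AD · CB = 26]
   → A = (-8, -1)

A = (-8, -1)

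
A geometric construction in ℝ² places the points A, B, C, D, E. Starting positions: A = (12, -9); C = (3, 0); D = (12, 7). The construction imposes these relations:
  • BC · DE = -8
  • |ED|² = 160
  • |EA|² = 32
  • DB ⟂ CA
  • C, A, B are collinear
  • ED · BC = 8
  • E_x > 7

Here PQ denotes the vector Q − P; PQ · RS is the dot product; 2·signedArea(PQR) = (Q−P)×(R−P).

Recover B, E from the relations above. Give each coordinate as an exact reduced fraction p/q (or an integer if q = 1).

1. B_x = 4  [C, A, B are collinear ∩ DB ⟂ CA]
2. B_y = -1  [C, A, B are collinear ∩ DB ⟂ CA]
   → B = (4, -1)
3. E_x = 8  [line 1·x + -1·y + -13 = 0 ∩ |EA|² = 32]
4. E_y = -5  [line 1·x + -1·y + -13 = 0 ∩ |EA|² = 32]
   → E = (8, -5)

B = (4, -1)
E = (8, -5)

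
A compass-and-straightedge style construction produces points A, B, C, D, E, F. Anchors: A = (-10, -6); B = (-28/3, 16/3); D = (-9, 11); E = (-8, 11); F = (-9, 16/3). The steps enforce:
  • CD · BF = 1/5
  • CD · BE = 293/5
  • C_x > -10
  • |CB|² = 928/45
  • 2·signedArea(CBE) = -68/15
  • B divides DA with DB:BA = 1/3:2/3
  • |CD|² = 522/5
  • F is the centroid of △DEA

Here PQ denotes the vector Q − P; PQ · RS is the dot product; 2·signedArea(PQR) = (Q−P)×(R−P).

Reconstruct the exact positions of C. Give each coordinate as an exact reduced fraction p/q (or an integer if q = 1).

C = (-48/5, 4/5)

1. C_x = -48/5  [2·signedArea(CBE) = -68/15 ∩ CD · BF = 1/5]
2. C_y = 4/5  [2·signedArea(CBE) = -68/15 ∩ CD · BF = 1/5]
   → C = (-48/5, 4/5)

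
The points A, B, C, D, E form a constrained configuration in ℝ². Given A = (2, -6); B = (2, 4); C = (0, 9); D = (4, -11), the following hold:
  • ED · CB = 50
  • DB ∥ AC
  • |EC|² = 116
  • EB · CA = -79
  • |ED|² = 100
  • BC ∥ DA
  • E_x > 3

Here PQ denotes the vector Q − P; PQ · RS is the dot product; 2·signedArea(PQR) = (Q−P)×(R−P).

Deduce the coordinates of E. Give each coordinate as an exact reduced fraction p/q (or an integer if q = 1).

1. E_x = 4  [EB · CA = -79 ∩ ED · CB = 50]
2. E_y = -1  [EB · CA = -79 ∩ ED · CB = 50]
   → E = (4, -1)

E = (4, -1)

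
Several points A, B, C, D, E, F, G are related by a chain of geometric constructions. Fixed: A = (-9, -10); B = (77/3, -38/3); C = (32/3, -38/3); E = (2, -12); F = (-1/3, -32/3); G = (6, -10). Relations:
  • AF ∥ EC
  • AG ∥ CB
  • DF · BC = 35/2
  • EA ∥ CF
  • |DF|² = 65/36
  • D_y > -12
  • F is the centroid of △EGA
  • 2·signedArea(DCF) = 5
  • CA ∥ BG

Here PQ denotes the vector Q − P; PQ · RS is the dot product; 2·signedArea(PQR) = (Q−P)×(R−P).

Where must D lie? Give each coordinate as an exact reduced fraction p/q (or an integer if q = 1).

1. D_x = 5/6  [2·signedArea(DCF) = 5 ∩ DF · BC = 35/2]
2. D_y = -34/3  [2·signedArea(DCF) = 5 ∩ DF · BC = 35/2]
   → D = (5/6, -34/3)

D = (5/6, -34/3)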